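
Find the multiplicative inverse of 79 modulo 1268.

Apply the Euclidean algorithm and back-substitute:
1268 = 16×79 + 4
79 = 19×4 + 3
4 = 1×3 + 1
3 = 3×1 + 0
gcd(79, 1268) = 1, so the inverse exists.
Back-substitute for 1:
1 = 1×4 − 1×3
  = −1×79 + 20×4
  = 20×1268 − 321×79
So 79⁻¹ ≡ −321 ≡ 947 (mod 1268).

947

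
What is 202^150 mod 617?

183

Using repeated squaring:
150 in binary is 10010110, i.e. 150 = 128 + 16 + 4 + 2.
202^1 ≡ 202 (mod 617)
202^2 ≡ 202^2 = 40804 ≡ 82 (mod 617)
202^4 ≡ 82^2 = 6724 ≡ 554 (mod 617)
202^8 ≡ 554^2 = 306916 ≡ 267 (mod 617)
202^16 ≡ 267^2 = 71289 ≡ 334 (mod 617)
202^32 ≡ 334^2 = 111556 ≡ 496 (mod 617)
202^64 ≡ 496^2 = 246016 ≡ 450 (mod 617)
202^128 ≡ 450^2 = 202500 ≡ 124 (mod 617)
202^150 = 202^128 · 202^16 · 202^4 · 202^2 ≡ 124 · 334 · 554 · 82 (mod 617).
Accumulate the product:
124 · 334 = 41416 ≡ 77
77 · 554 = 42658 ≡ 85
85 · 82 = 6970 ≡ 183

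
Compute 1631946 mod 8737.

1631946 = 186·8737 + 6864, so 1631946 ≡ 6864 (mod 8737).

6864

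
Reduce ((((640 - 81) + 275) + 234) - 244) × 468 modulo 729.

640 - 81 = 559
559 + 275 = 834 ≡ 105 (mod 729)
105 + 234 = 339
339 - 244 = 95
95 × 468 = 44460 ≡ 720 (mod 729)

720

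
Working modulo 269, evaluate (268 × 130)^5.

122

268 × 130 = 34840 ≡ 139 (mod 269)
(139)^5 ≡ 122 (mod 269)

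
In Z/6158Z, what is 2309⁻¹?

3075

6158 = 2*2309 + 1540
2309 = 1*1540 + 769
1540 = 2*769 + 2
769 = 384*2 + 1
2 = 2*1 + 0
gcd(2309, 6158) = 1, so the inverse exists.
Back-substitute for 1:
1 = 1*769 − 384*2
  = −384*1540 + 769*769
  = 769*2309 − 1153*1540
  = −1153*6158 + 3075*2309
So 2309⁻¹ ≡ 3075 (mod 6158).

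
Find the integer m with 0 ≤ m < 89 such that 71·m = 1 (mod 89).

84

89 = 1·71 + 18
71 = 3·18 + 17
18 = 1·17 + 1
17 = 17·1 + 0
gcd(71, 89) = 1, so the inverse exists.
Back-substitute for 1:
1 = 1·18 − 1·17
  = −1·71 + 4·18
  = 4·89 − 5·71
So 71⁻¹ ≡ −5 ≡ 84 (mod 89).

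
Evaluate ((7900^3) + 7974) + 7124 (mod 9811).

(7900)^3 ≡ 8166 (mod 9811)
8166 + 7974 = 16140 ≡ 6329 (mod 9811)
6329 + 7124 = 13453 ≡ 3642 (mod 9811)

3642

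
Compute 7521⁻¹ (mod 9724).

By the extended Euclidean algorithm:
9724 = 1×7521 + 2203
7521 = 3×2203 + 912
2203 = 2×912 + 379
912 = 2×379 + 154
379 = 2×154 + 71
154 = 2×71 + 12
71 = 5×12 + 11
12 = 1×11 + 1
11 = 11×1 + 0
gcd(7521, 9724) = 1, so the inverse exists.
Bézout: 1 = −635×9724 + 821×7521.
So 7521⁻¹ ≡ 821 (mod 9724).

821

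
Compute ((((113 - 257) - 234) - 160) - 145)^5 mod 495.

307

113 - 257 = -144 ≡ 351 (mod 495)
351 - 234 = 117
117 - 160 = -43 ≡ 452 (mod 495)
452 - 145 = 307
(307)^5 ≡ 307 (mod 495)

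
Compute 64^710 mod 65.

Compute successive squares:
64^1 ≡ 64 (mod 65)
64^2 ≡ 64^2 = 4096 ≡ 1 (mod 65)
64^4 ≡ 1^2 = 1 (mod 65)
64^8 ≡ 1^2 = 1 (mod 65)
64^16 ≡ 1^2 = 1 (mod 65)
64^32 ≡ 1^2 = 1 (mod 65)
64^64 ≡ 1^2 = 1 (mod 65)
64^128 ≡ 1^2 = 1 (mod 65)
64^256 ≡ 1^2 = 1 (mod 65)
64^512 ≡ 1^2 = 1 (mod 65)
64^710 = 64^512 · 64^128 · 64^64 · 64^4 · 64^2 ≡ 1 · 1 · 1 · 1 · 1 (mod 65).
Accumulate the product:
1 · 1 = 1
1 · 1 = 1
1 · 1 = 1
1 · 1 = 1

1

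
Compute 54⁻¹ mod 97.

97 = 1×54 + 43
54 = 1×43 + 11
43 = 3×11 + 10
11 = 1×10 + 1
10 = 10×1 + 0
gcd(54, 97) = 1, so the inverse exists.
Bézout: 1 = −5×97 + 9×54.
So 54⁻¹ ≡ 9 (mod 97).

9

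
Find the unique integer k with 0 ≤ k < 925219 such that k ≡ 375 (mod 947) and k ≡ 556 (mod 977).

703996

947⁻¹ mod 977: 947×749 ≡ 1 (mod 977), so 947⁻¹ ≡ 749.
k = 375 + 947×((556 − 375)×749 mod 977) = 375 + 947×743 = 703996.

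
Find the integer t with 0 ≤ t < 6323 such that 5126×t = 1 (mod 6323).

6323 = 1×5126 + 1197
5126 = 4×1197 + 338
1197 = 3×338 + 183
338 = 1×183 + 155
183 = 1×155 + 28
155 = 5×28 + 15
28 = 1×15 + 13
15 = 1×13 + 2
13 = 6×2 + 1
2 = 2×1 + 0
gcd(5126, 6323) = 1, so the inverse exists.
Back-substitute for 1:
1 = 1×13 − 6×2
  = −6×15 + 7×13
  = 7×28 − 13×15
  = −13×155 + 72×28
  = 72×183 − 85×155
  = −85×338 + 157×183
  = 157×1197 − 556×338
  = −556×5126 + 2381×1197
  = 2381×6323 − 2937×5126
So 5126⁻¹ ≡ −2937 ≡ 3386 (mod 6323).

3386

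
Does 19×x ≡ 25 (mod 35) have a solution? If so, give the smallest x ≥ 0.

gcd(19, 35) = 1, so a unique solution mod 35 exists.
19⁻¹ ≡ 24 (mod 35).
x ≡ 24×25 ≡ 5 (mod 35).

5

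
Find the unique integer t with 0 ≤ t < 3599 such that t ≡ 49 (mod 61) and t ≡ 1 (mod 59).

61⁻¹ mod 59: 61*30 ≡ 1 (mod 59), so 61⁻¹ ≡ 30.
t = 49 + 61*((1 − 49)*30 mod 59) = 49 + 61*35 = 2184.
Check: 2184 mod 61 = 49, 2184 mod 59 = 1. ✓

2184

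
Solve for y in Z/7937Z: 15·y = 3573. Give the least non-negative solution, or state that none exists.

3413

gcd(15, 7937) = 1, so a unique solution mod 7937 exists.
15⁻¹ ≡ 3704 (mod 7937).
y ≡ 3704·3573 ≡ 3413 (mod 7937).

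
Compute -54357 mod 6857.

-54357 = -8*6857 + 499, so -54357 ≡ 499 (mod 6857).

499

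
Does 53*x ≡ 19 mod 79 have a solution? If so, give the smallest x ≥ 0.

gcd(53, 79) = 1, so a unique solution mod 79 exists.
53⁻¹ ≡ 3 (mod 79).
x ≡ 3*19 ≡ 57 (mod 79).

57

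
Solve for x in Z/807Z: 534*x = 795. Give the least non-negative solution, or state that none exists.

gcd(534, 807) = 3, and 3 | 795, so solutions exist.
Divide through by 3: 178*x ≡ 265 mod 269.
178⁻¹ ≡ 201 (mod 269).
x ≡ 201*265 ≡ 3 (mod 269).
The smallest non-negative solution is x = 3.

3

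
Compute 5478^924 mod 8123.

Compute successive squares:
5478^1 ≡ 5478 (mod 8123)
5478^2 ≡ 5478^2 = 30008484 ≡ 2122 (mod 8123)
5478^4 ≡ 2122^2 = 4502884 ≡ 2742 (mod 8123)
5478^8 ≡ 2742^2 = 7518564 ≡ 4789 (mod 8123)
5478^16 ≡ 4789^2 = 22934521 ≡ 3292 (mod 8123)
5478^32 ≡ 3292^2 = 10837264 ≡ 1182 (mod 8123)
5478^64 ≡ 1182^2 = 1397124 ≡ 8091 (mod 8123)
5478^128 ≡ 8091^2 = 65464281 ≡ 1024 (mod 8123)
5478^256 ≡ 1024^2 = 1048576 ≡ 709 (mod 8123)
5478^512 ≡ 709^2 = 502681 ≡ 7178 (mod 8123)
5478^924 = 5478^512 × 5478^256 × 5478^128 × 5478^16 × 5478^8 × 5478^4 ≡ 7178 × 709 × 1024 × 3292 × 4789 × 2742 (mod 8123).
Accumulate the product:
7178 × 709 = 5089202 ≡ 4204
4204 × 1024 = 4304896 ≡ 7829
7829 × 3292 = 25773068 ≡ 6912
6912 × 4789 = 33101568 ≡ 343
343 × 2742 = 940506 ≡ 6361

6361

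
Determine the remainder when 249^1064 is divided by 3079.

2383

1064 in binary is 10000101000, i.e. 1064 = 1024 + 32 + 8.
249^1 ≡ 249 (mod 3079)
249^2 ≡ 249^2 = 62001 ≡ 421 (mod 3079)
249^4 ≡ 421^2 = 177241 ≡ 1738 (mod 3079)
249^8 ≡ 1738^2 = 3020644 ≡ 145 (mod 3079)
249^16 ≡ 145^2 = 21025 ≡ 2551 (mod 3079)
249^32 ≡ 2551^2 = 6507601 ≡ 1674 (mod 3079)
249^64 ≡ 1674^2 = 2802276 ≡ 386 (mod 3079)
249^128 ≡ 386^2 = 148996 ≡ 1204 (mod 3079)
249^256 ≡ 1204^2 = 1449616 ≡ 2486 (mod 3079)
249^512 ≡ 2486^2 = 6180196 ≡ 643 (mod 3079)
249^1024 ≡ 643^2 = 413449 ≡ 863 (mod 3079)
249^1064 = 249^1024 × 249^32 × 249^8 ≡ 863 × 1674 × 145 (mod 3079).
Accumulate the product:
863 × 1674 = 1444662 ≡ 611
611 × 145 = 88595 ≡ 2383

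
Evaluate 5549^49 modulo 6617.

1831

Compute successive squares:
49 in binary is 110001, i.e. 49 = 32 + 16 + 1.
5549^1 ≡ 5549 (mod 6617)
5549^2 ≡ 5549^2 = 30791401 ≡ 2500 (mod 6617)
5549^4 ≡ 2500^2 = 6250000 ≡ 3552 (mod 6617)
5549^8 ≡ 3552^2 = 12616704 ≡ 4702 (mod 6617)
5549^16 ≡ 4702^2 = 22108804 ≡ 1407 (mod 6617)
5549^32 ≡ 1407^2 = 1979649 ≡ 1166 (mod 6617)
5549^49 = 5549^32 · 5549^16 · 5549^1 ≡ 1166 · 1407 · 5549 (mod 6617).
Accumulate the product:
1166 · 1407 = 1640562 ≡ 6163
6163 · 5549 = 34198487 ≡ 1831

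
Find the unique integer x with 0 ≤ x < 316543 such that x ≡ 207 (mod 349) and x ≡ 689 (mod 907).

349⁻¹ mod 907: 349·460 ≡ 1 (mod 907), so 349⁻¹ ≡ 460.
x = 207 + 349·((689 − 207)·460 mod 907) = 207 + 349·412 = 143995.

143995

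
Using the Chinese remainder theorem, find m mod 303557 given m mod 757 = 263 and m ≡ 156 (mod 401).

258400

757⁻¹ mod 401: 757·98 ≡ 1 (mod 401), so 757⁻¹ ≡ 98.
m = 263 + 757·((156 − 263)·98 mod 401) = 263 + 757·341 = 258400.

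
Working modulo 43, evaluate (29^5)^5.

(29)^5 ≡ 20 (mod 43)
(20)^5 ≡ 26 (mod 43)

26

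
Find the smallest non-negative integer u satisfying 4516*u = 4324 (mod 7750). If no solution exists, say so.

gcd(4516, 7750) = 2, and 2 | 4324, so solutions exist.
Divide through by 2: 2258*u ≡ 2162 mod 3875.
2258⁻¹ ≡ 2672 (mod 3875).
u ≡ 2672*2162 ≡ 3114 (mod 3875).
The smallest non-negative solution is u = 3114.

3114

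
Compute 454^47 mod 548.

47 in binary is 101111, i.e. 47 = 32 + 8 + 4 + 2 + 1.
454^1 ≡ 454 (mod 548)
454^2 ≡ 454^2 = 206116 ≡ 68 (mod 548)
454^4 ≡ 68^2 = 4624 ≡ 240 (mod 548)
454^8 ≡ 240^2 = 57600 ≡ 60 (mod 548)
454^16 ≡ 60^2 = 3600 ≡ 312 (mod 548)
454^32 ≡ 312^2 = 97344 ≡ 348 (mod 548)
454^47 = 454^32 · 454^8 · 454^4 · 454^2 · 454^1 ≡ 348 · 60 · 240 · 68 · 454 (mod 548).
Accumulate the product:
348 · 60 = 20880 ≡ 56
56 · 240 = 13440 ≡ 288
288 · 68 = 19584 ≡ 404
404 · 454 = 183416 ≡ 384

384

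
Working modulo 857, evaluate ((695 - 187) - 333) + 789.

695 - 187 = 508
508 - 333 = 175
175 + 789 = 964 ≡ 107 (mod 857)

107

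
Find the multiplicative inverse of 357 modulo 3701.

3701 = 10×357 + 131
357 = 2×131 + 95
131 = 1×95 + 36
95 = 2×36 + 23
36 = 1×23 + 13
23 = 1×13 + 10
13 = 1×10 + 3
10 = 3×3 + 1
3 = 3×1 + 0
gcd(357, 3701) = 1, so the inverse exists.
Bézout: 1 = −109×3701 + 1130×357.
So 357⁻¹ ≡ 1130 (mod 3701).

1130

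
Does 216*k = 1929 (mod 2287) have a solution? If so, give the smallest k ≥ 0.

1883

gcd(216, 2287) = 1, so a unique solution mod 2287 exists.
216⁻¹ ≡ 180 (mod 2287).
k ≡ 180*1929 ≡ 1883 (mod 2287).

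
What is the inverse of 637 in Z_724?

233

Apply the Euclidean algorithm and back-substitute:
724 = 1×637 + 87
637 = 7×87 + 28
87 = 3×28 + 3
28 = 9×3 + 1
3 = 3×1 + 0
gcd(637, 724) = 1, so the inverse exists.
Back-substitute for 1:
1 = 1×28 − 9×3
  = −9×87 + 28×28
  = 28×637 − 205×87
  = −205×724 + 233×637
So 637⁻¹ ≡ 233 (mod 724).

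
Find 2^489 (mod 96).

489 in binary is 111101001, i.e. 489 = 256 + 128 + 64 + 32 + 8 + 1.
2^1 ≡ 2 (mod 96)
2^2 ≡ 2^2 = 4 (mod 96)
2^4 ≡ 4^2 = 16 (mod 96)
2^8 ≡ 16^2 = 256 ≡ 64 (mod 96)
2^16 ≡ 64^2 = 4096 ≡ 64 (mod 96)
2^32 ≡ 64^2 = 4096 ≡ 64 (mod 96)
2^64 ≡ 64^2 = 4096 ≡ 64 (mod 96)
2^128 ≡ 64^2 = 4096 ≡ 64 (mod 96)
2^256 ≡ 64^2 = 4096 ≡ 64 (mod 96)
2^489 = 2^256 · 2^128 · 2^64 · 2^32 · 2^8 · 2^1 ≡ 64 · 64 · 64 · 64 · 64 · 2 (mod 96).
Accumulate the product:
64 · 64 = 4096 ≡ 64
64 · 64 = 4096 ≡ 64
64 · 64 = 4096 ≡ 64
64 · 64 = 4096 ≡ 64
64 · 2 = 128 ≡ 32

32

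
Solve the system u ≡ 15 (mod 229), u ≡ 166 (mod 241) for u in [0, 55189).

229⁻¹ mod 241: 229·20 ≡ 1 (mod 241), so 229⁻¹ ≡ 20.
u = 15 + 229·((166 − 15)·20 mod 241) = 15 + 229·128 = 29327.
Check: 29327 mod 229 = 15, 29327 mod 241 = 166. ✓

29327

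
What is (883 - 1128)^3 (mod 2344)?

883 - 1128 = -245 ≡ 2099 (mod 2344)
(2099)^3 ≡ 131 (mod 2344)

131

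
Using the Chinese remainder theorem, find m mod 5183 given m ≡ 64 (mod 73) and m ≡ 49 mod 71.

73⁻¹ mod 71: 73*36 ≡ 1 (mod 71), so 73⁻¹ ≡ 36.
m = 64 + 73*((49 − 64)*36 mod 71) = 64 + 73*28 = 2108.

2108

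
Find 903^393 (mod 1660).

283

By square-and-multiply:
903^1 ≡ 903 (mod 1660)
903^2 ≡ 903^2 = 815409 ≡ 349 (mod 1660)
903^4 ≡ 349^2 = 121801 ≡ 621 (mod 1660)
903^8 ≡ 621^2 = 385641 ≡ 521 (mod 1660)
903^16 ≡ 521^2 = 271441 ≡ 861 (mod 1660)
903^32 ≡ 861^2 = 741321 ≡ 961 (mod 1660)
903^64 ≡ 961^2 = 923521 ≡ 561 (mod 1660)
903^128 ≡ 561^2 = 314721 ≡ 981 (mod 1660)
903^256 ≡ 981^2 = 962361 ≡ 1221 (mod 1660)
903^393 = 903^256 * 903^128 * 903^8 * 903^1 ≡ 1221 * 981 * 521 * 903 (mod 1660).
Accumulate the product:
1221 * 981 = 1197801 ≡ 941
941 * 521 = 490261 ≡ 561
561 * 903 = 506583 ≡ 283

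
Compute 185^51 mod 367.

35

51 in binary is 110011, i.e. 51 = 32 + 16 + 2 + 1.
185^1 ≡ 185 (mod 367)
185^2 ≡ 185^2 = 34225 ≡ 94 (mod 367)
185^4 ≡ 94^2 = 8836 ≡ 28 (mod 367)
185^8 ≡ 28^2 = 784 ≡ 50 (mod 367)
185^16 ≡ 50^2 = 2500 ≡ 298 (mod 367)
185^32 ≡ 298^2 = 88804 ≡ 357 (mod 367)
185^51 = 185^32 * 185^16 * 185^2 * 185^1 ≡ 357 * 298 * 94 * 185 (mod 367).
Accumulate the product:
357 * 298 = 106386 ≡ 323
323 * 94 = 30362 ≡ 268
268 * 185 = 49580 ≡ 35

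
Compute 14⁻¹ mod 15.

15 = 1×14 + 1
14 = 14×1 + 0
gcd(14, 15) = 1, so the inverse exists.
Back-substitute for 1:
1 = 1×15 − 1×14
So 14⁻¹ ≡ −1 ≡ 14 (mod 15).

14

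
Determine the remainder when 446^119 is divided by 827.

446

119 in binary is 1110111, i.e. 119 = 64 + 32 + 16 + 4 + 2 + 1.
446^1 ≡ 446 (mod 827)
446^2 ≡ 446^2 = 198916 ≡ 436 (mod 827)
446^4 ≡ 436^2 = 190096 ≡ 713 (mod 827)
446^8 ≡ 713^2 = 508369 ≡ 591 (mod 827)
446^16 ≡ 591^2 = 349281 ≡ 287 (mod 827)
446^32 ≡ 287^2 = 82369 ≡ 496 (mod 827)
446^64 ≡ 496^2 = 246016 ≡ 397 (mod 827)
446^119 = 446^64 * 446^32 * 446^16 * 446^4 * 446^2 * 446^1 ≡ 397 * 496 * 287 * 713 * 436 * 446 (mod 827).
Accumulate the product:
397 * 496 = 196912 ≡ 86
86 * 287 = 24682 ≡ 699
699 * 713 = 498387 ≡ 533
533 * 436 = 232388 ≡ 1
1 * 446 = 446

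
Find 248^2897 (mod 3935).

2853

By square-and-multiply:
2897 in binary is 101101010001, i.e. 2897 = 2048 + 512 + 256 + 64 + 16 + 1.
248^1 ≡ 248 (mod 3935)
248^2 ≡ 248^2 = 61504 ≡ 2479 (mod 3935)
248^4 ≡ 2479^2 = 6145441 ≡ 2906 (mod 3935)
248^8 ≡ 2906^2 = 8444836 ≡ 326 (mod 3935)
248^16 ≡ 326^2 = 106276 ≡ 31 (mod 3935)
248^32 ≡ 31^2 = 961 (mod 3935)
248^64 ≡ 961^2 = 923521 ≡ 2731 (mod 3935)
248^128 ≡ 2731^2 = 7458361 ≡ 1536 (mod 3935)
248^256 ≡ 1536^2 = 2359296 ≡ 2231 (mod 3935)
248^512 ≡ 2231^2 = 4977361 ≡ 3521 (mod 3935)
248^1024 ≡ 3521^2 = 12397441 ≡ 2191 (mod 3935)
248^2048 ≡ 2191^2 = 4800481 ≡ 3716 (mod 3935)
248^2897 = 248^2048 · 248^512 · 248^256 · 248^64 · 248^16 · 248^1 ≡ 3716 · 3521 · 2231 · 2731 · 31 · 248 (mod 3935).
Accumulate the product:
3716 · 3521 = 13084036 ≡ 161
161 · 2231 = 359191 ≡ 1106
1106 · 2731 = 3020486 ≡ 2341
2341 · 31 = 72571 ≡ 1741
1741 · 248 = 431768 ≡ 2853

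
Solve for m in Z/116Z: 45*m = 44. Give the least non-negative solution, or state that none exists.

gcd(45, 116) = 1, so a unique solution mod 116 exists.
45⁻¹ ≡ 49 (mod 116).
m ≡ 49*44 ≡ 68 (mod 116).

68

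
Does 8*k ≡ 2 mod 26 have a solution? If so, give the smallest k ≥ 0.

gcd(8, 26) = 2, and 2 | 2, so solutions exist.
Divide through by 2: 4*k = 1 (mod 13).
4⁻¹ ≡ 10 (mod 13).
k ≡ 10*1 ≡ 10 (mod 13).
The smallest non-negative solution is k = 10.

10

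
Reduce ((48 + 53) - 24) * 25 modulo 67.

48 + 53 = 101 ≡ 34 (mod 67)
34 - 24 = 10
10 * 25 = 250 ≡ 49 (mod 67)

49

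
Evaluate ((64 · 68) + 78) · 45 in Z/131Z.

64 · 68 = 4352 ≡ 29 (mod 131)
29 + 78 = 107
107 · 45 = 4815 ≡ 99 (mod 131)

99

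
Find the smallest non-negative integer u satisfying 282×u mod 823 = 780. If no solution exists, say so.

388

gcd(282, 823) = 1, so a unique solution mod 823 exists.
282⁻¹ ≡ 680 (mod 823).
u ≡ 680×780 ≡ 388 (mod 823).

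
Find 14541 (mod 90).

14541 = 161·90 + 51, so 14541 ≡ 51 (mod 90).

51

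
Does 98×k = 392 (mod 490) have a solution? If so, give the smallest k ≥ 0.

gcd(98, 490) = 98, and 98 | 392, so solutions exist.
Divide through by 98: 1×k mod 5 = 4.
1⁻¹ ≡ 1 (mod 5).
k ≡ 1×4 ≡ 4 (mod 5).
The smallest non-negative solution is k = 4.

4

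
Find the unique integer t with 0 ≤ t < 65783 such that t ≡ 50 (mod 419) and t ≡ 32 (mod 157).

419⁻¹ mod 157: 419*3 ≡ 1 (mod 157), so 419⁻¹ ≡ 3.
t = 50 + 419*((32 − 50)*3 mod 157) = 50 + 419*103 = 43207.

43207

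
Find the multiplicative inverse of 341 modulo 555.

555 = 1*341 + 214
341 = 1*214 + 127
214 = 1*127 + 87
127 = 1*87 + 40
87 = 2*40 + 7
40 = 5*7 + 5
7 = 1*5 + 2
5 = 2*2 + 1
2 = 2*1 + 0
gcd(341, 555) = 1, so the inverse exists.
Back-substitute for 1:
1 = 1*5 − 2*2
  = −2*7 + 3*5
  = 3*40 − 17*7
  = −17*87 + 37*40
  = 37*127 − 54*87
  = −54*214 + 91*127
  = 91*341 − 145*214
  = −145*555 + 236*341
So 341⁻¹ ≡ 236 (mod 555).

236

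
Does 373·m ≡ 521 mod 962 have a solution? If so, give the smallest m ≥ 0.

445

gcd(373, 962) = 1, so a unique solution mod 962 exists.
373⁻¹ ≡ 913 (mod 962).
m ≡ 913·521 ≡ 445 (mod 962).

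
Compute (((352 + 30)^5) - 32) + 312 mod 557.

47

352 + 30 = 382
(382)^5 ≡ 324 (mod 557)
324 - 32 = 292
292 + 312 = 604 ≡ 47 (mod 557)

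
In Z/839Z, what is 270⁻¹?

Apply the Euclidean algorithm and back-substitute:
839 = 3*270 + 29
270 = 9*29 + 9
29 = 3*9 + 2
9 = 4*2 + 1
2 = 2*1 + 0
gcd(270, 839) = 1, so the inverse exists.
Back-substitute for 1:
1 = 1*9 − 4*2
  = −4*29 + 13*9
  = 13*270 − 121*29
  = −121*839 + 376*270
So 270⁻¹ ≡ 376 (mod 839).

376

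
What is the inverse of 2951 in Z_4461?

2780

4461 = 1*2951 + 1510
2951 = 1*1510 + 1441
1510 = 1*1441 + 69
1441 = 20*69 + 61
69 = 1*61 + 8
61 = 7*8 + 5
8 = 1*5 + 3
5 = 1*3 + 2
3 = 1*2 + 1
2 = 2*1 + 0
gcd(2951, 4461) = 1, so the inverse exists.
Back-substitute for 1:
1 = 1*3 − 1*2
  = −1*5 + 2*3
  = 2*8 − 3*5
  = −3*61 + 23*8
  = 23*69 − 26*61
  = −26*1441 + 543*69
  = 543*1510 − 569*1441
  = −569*2951 + 1112*1510
  = 1112*4461 − 1681*2951
So 2951⁻¹ ≡ −1681 ≡ 2780 (mod 4461).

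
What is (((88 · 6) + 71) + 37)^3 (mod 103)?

88 · 6 = 528 ≡ 13 (mod 103)
13 + 71 = 84
84 + 37 = 121 ≡ 18 (mod 103)
(18)^3 ≡ 64 (mod 103)

64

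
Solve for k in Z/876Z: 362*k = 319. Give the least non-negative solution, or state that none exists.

no solution

gcd(362, 876) = 2, and 2 does not divide 319.
So the congruence has no solution.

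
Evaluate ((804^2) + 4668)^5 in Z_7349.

(804)^2 ≡ 7053 (mod 7349)
7053 + 4668 = 11721 ≡ 4372 (mod 7349)
(4372)^5 ≡ 7 (mod 7349)

7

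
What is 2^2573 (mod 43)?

27

By square-and-multiply:
2573 in binary is 101000001101, i.e. 2573 = 2048 + 512 + 8 + 4 + 1.
2^1 ≡ 2 (mod 43)
2^2 ≡ 2^2 = 4 (mod 43)
2^4 ≡ 4^2 = 16 (mod 43)
2^8 ≡ 16^2 = 256 ≡ 41 (mod 43)
2^16 ≡ 41^2 = 1681 ≡ 4 (mod 43)
2^32 ≡ 4^2 = 16 (mod 43)
2^64 ≡ 16^2 = 256 ≡ 41 (mod 43)
2^128 ≡ 41^2 = 1681 ≡ 4 (mod 43)
2^256 ≡ 4^2 = 16 (mod 43)
2^512 ≡ 16^2 = 256 ≡ 41 (mod 43)
2^1024 ≡ 41^2 = 1681 ≡ 4 (mod 43)
2^2048 ≡ 4^2 = 16 (mod 43)
2^2573 = 2^2048 · 2^512 · 2^8 · 2^4 · 2^1 ≡ 16 · 41 · 41 · 16 · 2 (mod 43).
Accumulate the product:
16 · 41 = 656 ≡ 11
11 · 41 = 451 ≡ 21
21 · 16 = 336 ≡ 35
35 · 2 = 70 ≡ 27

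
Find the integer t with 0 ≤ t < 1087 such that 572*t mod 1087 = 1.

Apply the Euclidean algorithm and back-substitute:
1087 = 1·572 + 515
572 = 1·515 + 57
515 = 9·57 + 2
57 = 28·2 + 1
2 = 2·1 + 0
gcd(572, 1087) = 1, so the inverse exists.
Bézout: 1 = −281·1087 + 534·572.
So 572⁻¹ ≡ 534 (mod 1087).

534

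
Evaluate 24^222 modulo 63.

36

Compute successive squares:
222 in binary is 11011110, i.e. 222 = 128 + 64 + 16 + 8 + 4 + 2.
24^1 ≡ 24 (mod 63)
24^2 ≡ 24^2 = 576 ≡ 9 (mod 63)
24^4 ≡ 9^2 = 81 ≡ 18 (mod 63)
24^8 ≡ 18^2 = 324 ≡ 9 (mod 63)
24^16 ≡ 9^2 = 81 ≡ 18 (mod 63)
24^32 ≡ 18^2 = 324 ≡ 9 (mod 63)
24^64 ≡ 9^2 = 81 ≡ 18 (mod 63)
24^128 ≡ 18^2 = 324 ≡ 9 (mod 63)
24^222 = 24^128 · 24^64 · 24^16 · 24^8 · 24^4 · 24^2 ≡ 9 · 18 · 18 · 9 · 18 · 9 (mod 63).
Accumulate the product:
9 · 18 = 162 ≡ 36
36 · 18 = 648 ≡ 18
18 · 9 = 162 ≡ 36
36 · 18 = 648 ≡ 18
18 · 9 = 162 ≡ 36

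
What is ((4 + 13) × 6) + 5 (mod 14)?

4 + 13 = 17 ≡ 3 (mod 14)
3 × 6 = 18 ≡ 4 (mod 14)
4 + 5 = 9

9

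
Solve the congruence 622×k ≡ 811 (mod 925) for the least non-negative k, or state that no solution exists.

gcd(622, 925) = 1, so a unique solution mod 925 exists.
622⁻¹ ≡ 58 (mod 925).
k ≡ 58×811 ≡ 788 (mod 925).

788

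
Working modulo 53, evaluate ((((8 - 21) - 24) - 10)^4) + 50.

21

8 - 21 = -13 ≡ 40 (mod 53)
40 - 24 = 16
16 - 10 = 6
(6)^4 ≡ 24 (mod 53)
24 + 50 = 74 ≡ 21 (mod 53)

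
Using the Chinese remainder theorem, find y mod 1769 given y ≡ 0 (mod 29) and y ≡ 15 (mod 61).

1479

29⁻¹ mod 61: 29×40 ≡ 1 (mod 61), so 29⁻¹ ≡ 40.
y = 0 + 29×((15 − 0)×40 mod 61) = 0 + 29×51 = 1479.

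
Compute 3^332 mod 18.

9

332 in binary is 101001100, i.e. 332 = 256 + 64 + 8 + 4.
3^1 ≡ 3 (mod 18)
3^2 ≡ 3^2 = 9 (mod 18)
3^4 ≡ 9^2 = 81 ≡ 9 (mod 18)
3^8 ≡ 9^2 = 81 ≡ 9 (mod 18)
3^16 ≡ 9^2 = 81 ≡ 9 (mod 18)
3^32 ≡ 9^2 = 81 ≡ 9 (mod 18)
3^64 ≡ 9^2 = 81 ≡ 9 (mod 18)
3^128 ≡ 9^2 = 81 ≡ 9 (mod 18)
3^256 ≡ 9^2 = 81 ≡ 9 (mod 18)
3^332 = 3^256 · 3^64 · 3^8 · 3^4 ≡ 9 · 9 · 9 · 9 (mod 18).
Accumulate the product:
9 · 9 = 81 ≡ 9
9 · 9 = 81 ≡ 9
9 · 9 = 81 ≡ 9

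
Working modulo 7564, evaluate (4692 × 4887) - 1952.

4692 × 4887 = 22929804 ≡ 3320 (mod 7564)
3320 - 1952 = 1368

1368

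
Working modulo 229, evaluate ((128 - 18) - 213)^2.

128 - 18 = 110
110 - 213 = -103 ≡ 126 (mod 229)
(126)^2 ≡ 75 (mod 229)

75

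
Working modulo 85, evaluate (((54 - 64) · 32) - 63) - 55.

72

54 - 64 = -10 ≡ 75 (mod 85)
75 · 32 = 2400 ≡ 20 (mod 85)
20 - 63 = -43 ≡ 42 (mod 85)
42 - 55 = -13 ≡ 72 (mod 85)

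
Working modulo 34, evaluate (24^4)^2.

(24)^4 ≡ 4 (mod 34)
(4)^2 ≡ 16 (mod 34)

16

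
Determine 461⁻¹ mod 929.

929 = 2·461 + 7
461 = 65·7 + 6
7 = 1·6 + 1
6 = 6·1 + 0
gcd(461, 929) = 1, so the inverse exists.
Back-substitute for 1:
1 = 1·7 − 1·6
  = −1·461 + 66·7
  = 66·929 − 133·461
So 461⁻¹ ≡ −133 ≡ 796 (mod 929).

796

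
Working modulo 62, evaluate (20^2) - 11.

(20)^2 ≡ 28 (mod 62)
28 - 11 = 17

17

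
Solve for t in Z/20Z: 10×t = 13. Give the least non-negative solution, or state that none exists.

no solution

gcd(10, 20) = 10, and 10 does not divide 13.
So the congruence has no solution.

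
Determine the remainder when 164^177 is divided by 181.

174

By square-and-multiply:
177 in binary is 10110001, i.e. 177 = 128 + 32 + 16 + 1.
164^1 ≡ 164 (mod 181)
164^2 ≡ 164^2 = 26896 ≡ 108 (mod 181)
164^4 ≡ 108^2 = 11664 ≡ 80 (mod 181)
164^8 ≡ 80^2 = 6400 ≡ 65 (mod 181)
164^16 ≡ 65^2 = 4225 ≡ 62 (mod 181)
164^32 ≡ 62^2 = 3844 ≡ 43 (mod 181)
164^64 ≡ 43^2 = 1849 ≡ 39 (mod 181)
164^128 ≡ 39^2 = 1521 ≡ 73 (mod 181)
164^177 = 164^128 × 164^32 × 164^16 × 164^1 ≡ 73 × 43 × 62 × 164 (mod 181).
Accumulate the product:
73 × 43 = 3139 ≡ 62
62 × 62 = 3844 ≡ 43
43 × 164 = 7052 ≡ 174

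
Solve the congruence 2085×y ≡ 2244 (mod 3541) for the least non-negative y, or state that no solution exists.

gcd(2085, 3541) = 1, so a unique solution mod 3541 exists.
2085⁻¹ ≡ 304 (mod 3541).
y ≡ 304×2244 ≡ 2304 (mod 3541).

2304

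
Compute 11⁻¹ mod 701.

Run the extended Euclidean algorithm:
701 = 63·11 + 8
11 = 1·8 + 3
8 = 2·3 + 2
3 = 1·2 + 1
2 = 2·1 + 0
gcd(11, 701) = 1, so the inverse exists.
Back-substitute for 1:
1 = 1·3 − 1·2
  = −1·8 + 3·3
  = 3·11 − 4·8
  = −4·701 + 255·11
So 11⁻¹ ≡ 255 (mod 701).

255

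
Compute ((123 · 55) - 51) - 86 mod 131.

78

123 · 55 = 6765 ≡ 84 (mod 131)
84 - 51 = 33
33 - 86 = -53 ≡ 78 (mod 131)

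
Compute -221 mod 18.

13

-221 = -13·18 + 13, so -221 ≡ 13 (mod 18).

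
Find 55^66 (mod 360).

Compute successive squares:
66 in binary is 1000010, i.e. 66 = 64 + 2.
55^1 ≡ 55 (mod 360)
55^2 ≡ 55^2 = 3025 ≡ 145 (mod 360)
55^4 ≡ 145^2 = 21025 ≡ 145 (mod 360)
55^8 ≡ 145^2 = 21025 ≡ 145 (mod 360)
55^16 ≡ 145^2 = 21025 ≡ 145 (mod 360)
55^32 ≡ 145^2 = 21025 ≡ 145 (mod 360)
55^64 ≡ 145^2 = 21025 ≡ 145 (mod 360)
55^66 = 55^64 · 55^2 ≡ 145 · 145 (mod 360).
145 · 145 = 21025 ≡ 145 (mod 360).

145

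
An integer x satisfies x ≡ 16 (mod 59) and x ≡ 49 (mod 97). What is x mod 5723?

1019

59⁻¹ mod 97: 59·74 ≡ 1 (mod 97), so 59⁻¹ ≡ 74.
x = 16 + 59·((49 − 16)·74 mod 97) = 16 + 59·17 = 1019.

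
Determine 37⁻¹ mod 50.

23

Run the extended Euclidean algorithm:
50 = 1·37 + 13
37 = 2·13 + 11
13 = 1·11 + 2
11 = 5·2 + 1
2 = 2·1 + 0
gcd(37, 50) = 1, so the inverse exists.
Back-substitute for 1:
1 = 1·11 − 5·2
  = −5·13 + 6·11
  = 6·37 − 17·13
  = −17·50 + 23·37
So 37⁻¹ ≡ 23 (mod 50).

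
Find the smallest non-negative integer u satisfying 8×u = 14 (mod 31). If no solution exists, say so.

25

gcd(8, 31) = 1, so a unique solution mod 31 exists.
8⁻¹ ≡ 4 (mod 31).
u ≡ 4×14 ≡ 25 (mod 31).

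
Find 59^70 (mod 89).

Using repeated squaring:
59^1 ≡ 59 (mod 89)
59^2 ≡ 59^2 = 3481 ≡ 10 (mod 89)
59^4 ≡ 10^2 = 100 ≡ 11 (mod 89)
59^8 ≡ 11^2 = 121 ≡ 32 (mod 89)
59^16 ≡ 32^2 = 1024 ≡ 45 (mod 89)
59^32 ≡ 45^2 = 2025 ≡ 67 (mod 89)
59^64 ≡ 67^2 = 4489 ≡ 39 (mod 89)
59^70 = 59^64 * 59^4 * 59^2 ≡ 39 * 11 * 10 (mod 89).
Accumulate the product:
39 * 11 = 429 ≡ 73
73 * 10 = 730 ≡ 18

18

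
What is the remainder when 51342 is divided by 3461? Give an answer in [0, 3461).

51342 = 14×3461 + 2888, so 51342 ≡ 2888 (mod 3461).

2888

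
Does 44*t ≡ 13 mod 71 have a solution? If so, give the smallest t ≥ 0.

60

gcd(44, 71) = 1, so a unique solution mod 71 exists.
44⁻¹ ≡ 21 (mod 71).
t ≡ 21*13 ≡ 60 (mod 71).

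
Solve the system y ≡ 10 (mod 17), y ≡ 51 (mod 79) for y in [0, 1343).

17⁻¹ mod 79: 17·14 ≡ 1 (mod 79), so 17⁻¹ ≡ 14.
y = 10 + 17·((51 − 10)·14 mod 79) = 10 + 17·21 = 367.
Check: 367 mod 17 = 10, 367 mod 79 = 51. ✓

367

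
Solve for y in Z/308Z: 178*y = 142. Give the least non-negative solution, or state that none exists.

115

gcd(178, 308) = 2, and 2 | 142, so solutions exist.
Divide through by 2: 89*y ≡ 71 mod 154.
89⁻¹ ≡ 45 (mod 154).
y ≡ 45*71 ≡ 115 (mod 154).
The smallest non-negative solution is y = 115.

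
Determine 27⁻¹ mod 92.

92 = 3*27 + 11
27 = 2*11 + 5
11 = 2*5 + 1
5 = 5*1 + 0
gcd(27, 92) = 1, so the inverse exists.
Back-substitute for 1:
1 = 1*11 − 2*5
  = −2*27 + 5*11
  = 5*92 − 17*27
So 27⁻¹ ≡ −17 ≡ 75 (mod 92).

75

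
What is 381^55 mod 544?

55 in binary is 110111, i.e. 55 = 32 + 16 + 4 + 2 + 1.
381^1 ≡ 381 (mod 544)
381^2 ≡ 381^2 = 145161 ≡ 457 (mod 544)
381^4 ≡ 457^2 = 208849 ≡ 497 (mod 544)
381^8 ≡ 497^2 = 247009 ≡ 33 (mod 544)
381^16 ≡ 33^2 = 1089 ≡ 1 (mod 544)
381^32 ≡ 1^2 = 1 (mod 544)
381^55 = 381^32 * 381^16 * 381^4 * 381^2 * 381^1 ≡ 1 * 1 * 497 * 457 * 381 (mod 544).
Accumulate the product:
1 * 1 = 1
1 * 497 = 497
497 * 457 = 227129 ≡ 281
281 * 381 = 107061 ≡ 437

437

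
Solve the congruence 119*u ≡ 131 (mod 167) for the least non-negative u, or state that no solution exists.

gcd(119, 167) = 1, so a unique solution mod 167 exists.
119⁻¹ ≡ 80 (mod 167).
u ≡ 80*131 ≡ 126 (mod 167).

126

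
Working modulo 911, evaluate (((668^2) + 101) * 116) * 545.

221

(668)^2 ≡ 745 (mod 911)
745 + 101 = 846
846 * 116 = 98136 ≡ 659 (mod 911)
659 * 545 = 359155 ≡ 221 (mod 911)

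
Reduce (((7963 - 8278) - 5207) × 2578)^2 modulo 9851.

7963 - 8278 = -315 ≡ 9536 (mod 9851)
9536 - 5207 = 4329
4329 × 2578 = 11160162 ≡ 8830 (mod 9851)
(8830)^2 ≡ 8086 (mod 9851)

8086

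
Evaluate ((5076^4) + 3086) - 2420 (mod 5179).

(5076)^4 ≡ 853 (mod 5179)
853 + 3086 = 3939
3939 - 2420 = 1519

1519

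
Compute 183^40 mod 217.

By square-and-multiply:
40 in binary is 101000, i.e. 40 = 32 + 8.
183^1 ≡ 183 (mod 217)
183^2 ≡ 183^2 = 33489 ≡ 71 (mod 217)
183^4 ≡ 71^2 = 5041 ≡ 50 (mod 217)
183^8 ≡ 50^2 = 2500 ≡ 113 (mod 217)
183^16 ≡ 113^2 = 12769 ≡ 183 (mod 217)
183^32 ≡ 183^2 = 33489 ≡ 71 (mod 217)
183^40 = 183^32 × 183^8 ≡ 71 × 113 (mod 217).
71 × 113 = 8023 ≡ 211 (mod 217).

211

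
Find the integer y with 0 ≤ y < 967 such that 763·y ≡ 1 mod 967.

By the extended Euclidean algorithm:
967 = 1×763 + 204
763 = 3×204 + 151
204 = 1×151 + 53
151 = 2×53 + 45
53 = 1×45 + 8
45 = 5×8 + 5
8 = 1×5 + 3
5 = 1×3 + 2
3 = 1×2 + 1
2 = 2×1 + 0
gcd(763, 967) = 1, so the inverse exists.
Back-substitute for 1:
1 = 1×3 − 1×2
  = −1×5 + 2×3
  = 2×8 − 3×5
  = −3×45 + 17×8
  = 17×53 − 20×45
  = −20×151 + 57×53
  = 57×204 − 77×151
  = −77×763 + 288×204
  = 288×967 − 365×763
So 763⁻¹ ≡ −365 ≡ 602 (mod 967).

602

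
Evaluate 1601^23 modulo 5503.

Compute successive squares:
23 in binary is 10111, i.e. 23 = 16 + 4 + 2 + 1.
1601^1 ≡ 1601 (mod 5503)
1601^2 ≡ 1601^2 = 2563201 ≡ 4306 (mod 5503)
1601^4 ≡ 4306^2 = 18541636 ≡ 2029 (mod 5503)
1601^8 ≡ 2029^2 = 4116841 ≡ 597 (mod 5503)
1601^16 ≡ 597^2 = 356409 ≡ 4217 (mod 5503)
1601^23 = 1601^16 · 1601^4 · 1601^2 · 1601^1 ≡ 4217 · 2029 · 4306 · 1601 (mod 5503).
Accumulate the product:
4217 · 2029 = 8556293 ≡ 4631
4631 · 4306 = 19941086 ≡ 3717
3717 · 1601 = 5950917 ≡ 2174

2174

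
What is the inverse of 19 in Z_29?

26

29 = 1*19 + 10
19 = 1*10 + 9
10 = 1*9 + 1
9 = 9*1 + 0
gcd(19, 29) = 1, so the inverse exists.
Back-substitute for 1:
1 = 1*10 − 1*9
  = −1*19 + 2*10
  = 2*29 − 3*19
So 19⁻¹ ≡ −3 ≡ 26 (mod 29).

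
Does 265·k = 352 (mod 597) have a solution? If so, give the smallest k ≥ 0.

337

gcd(265, 597) = 1, so a unique solution mod 597 exists.
265⁻¹ ≡ 196 (mod 597).
k ≡ 196·352 ≡ 337 (mod 597).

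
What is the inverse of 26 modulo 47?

Run the extended Euclidean algorithm:
47 = 1×26 + 21
26 = 1×21 + 5
21 = 4×5 + 1
5 = 5×1 + 0
gcd(26, 47) = 1, so the inverse exists.
Back-substitute for 1:
1 = 1×21 − 4×5
  = −4×26 + 5×21
  = 5×47 − 9×26
So 26⁻¹ ≡ −9 ≡ 38 (mod 47).

38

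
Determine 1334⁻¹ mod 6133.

By the extended Euclidean algorithm:
6133 = 4·1334 + 797
1334 = 1·797 + 537
797 = 1·537 + 260
537 = 2·260 + 17
260 = 15·17 + 5
17 = 3·5 + 2
5 = 2·2 + 1
2 = 2·1 + 0
gcd(1334, 6133) = 1, so the inverse exists.
Back-substitute for 1:
1 = 1·5 − 2·2
  = −2·17 + 7·5
  = 7·260 − 107·17
  = −107·537 + 221·260
  = 221·797 − 328·537
  = −328·1334 + 549·797
  = 549·6133 − 2524·1334
So 1334⁻¹ ≡ −2524 ≡ 3609 (mod 6133).

3609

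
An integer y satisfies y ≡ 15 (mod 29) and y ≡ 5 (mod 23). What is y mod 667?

189

29⁻¹ mod 23: 29*4 ≡ 1 (mod 23), so 29⁻¹ ≡ 4.
y = 15 + 29*((5 − 15)*4 mod 23) = 15 + 29*6 = 189.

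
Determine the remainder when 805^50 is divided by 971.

479

50 in binary is 110010, i.e. 50 = 32 + 16 + 2.
805^1 ≡ 805 (mod 971)
805^2 ≡ 805^2 = 648025 ≡ 368 (mod 971)
805^4 ≡ 368^2 = 135424 ≡ 455 (mod 971)
805^8 ≡ 455^2 = 207025 ≡ 202 (mod 971)
805^16 ≡ 202^2 = 40804 ≡ 22 (mod 971)
805^32 ≡ 22^2 = 484 (mod 971)
805^50 = 805^32 * 805^16 * 805^2 ≡ 484 * 22 * 368 (mod 971).
Accumulate the product:
484 * 22 = 10648 ≡ 938
938 * 368 = 345184 ≡ 479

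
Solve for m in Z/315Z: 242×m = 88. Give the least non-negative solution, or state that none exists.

gcd(242, 315) = 1, so a unique solution mod 315 exists.
242⁻¹ ≡ 233 (mod 315).
m ≡ 233×88 ≡ 29 (mod 315).

29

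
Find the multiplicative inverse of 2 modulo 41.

By the extended Euclidean algorithm:
41 = 20×2 + 1
2 = 2×1 + 0
gcd(2, 41) = 1, so the inverse exists.
Bézout: 1 = 1×41 − 20×2.
So 2⁻¹ ≡ −20 ≡ 21 (mod 41).

21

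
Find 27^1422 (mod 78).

27

1422 in binary is 10110001110, i.e. 1422 = 1024 + 256 + 128 + 8 + 4 + 2.
27^1 ≡ 27 (mod 78)
27^2 ≡ 27^2 = 729 ≡ 27 (mod 78)
27^4 ≡ 27^2 = 729 ≡ 27 (mod 78)
27^8 ≡ 27^2 = 729 ≡ 27 (mod 78)
27^16 ≡ 27^2 = 729 ≡ 27 (mod 78)
27^32 ≡ 27^2 = 729 ≡ 27 (mod 78)
27^64 ≡ 27^2 = 729 ≡ 27 (mod 78)
27^128 ≡ 27^2 = 729 ≡ 27 (mod 78)
27^256 ≡ 27^2 = 729 ≡ 27 (mod 78)
27^512 ≡ 27^2 = 729 ≡ 27 (mod 78)
27^1024 ≡ 27^2 = 729 ≡ 27 (mod 78)
27^1422 = 27^1024 * 27^256 * 27^128 * 27^8 * 27^4 * 27^2 ≡ 27 * 27 * 27 * 27 * 27 * 27 (mod 78).
Accumulate the product:
27 * 27 = 729 ≡ 27
27 * 27 = 729 ≡ 27
27 * 27 = 729 ≡ 27
27 * 27 = 729 ≡ 27
27 * 27 = 729 ≡ 27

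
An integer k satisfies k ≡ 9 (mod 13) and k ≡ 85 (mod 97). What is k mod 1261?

958

13⁻¹ mod 97: 13*15 ≡ 1 (mod 97), so 13⁻¹ ≡ 15.
k = 9 + 13*((85 − 9)*15 mod 97) = 9 + 13*73 = 958.
Check: 958 mod 13 = 9, 958 mod 97 = 85. ✓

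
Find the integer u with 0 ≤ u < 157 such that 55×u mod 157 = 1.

20

157 = 2·55 + 47
55 = 1·47 + 8
47 = 5·8 + 7
8 = 1·7 + 1
7 = 7·1 + 0
gcd(55, 157) = 1, so the inverse exists.
Bézout: 1 = −7·157 + 20·55.
So 55⁻¹ ≡ 20 (mod 157).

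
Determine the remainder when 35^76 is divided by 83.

70

Compute successive squares:
76 in binary is 1001100, i.e. 76 = 64 + 8 + 4.
35^1 ≡ 35 (mod 83)
35^2 ≡ 35^2 = 1225 ≡ 63 (mod 83)
35^4 ≡ 63^2 = 3969 ≡ 68 (mod 83)
35^8 ≡ 68^2 = 4624 ≡ 59 (mod 83)
35^16 ≡ 59^2 = 3481 ≡ 78 (mod 83)
35^32 ≡ 78^2 = 6084 ≡ 25 (mod 83)
35^64 ≡ 25^2 = 625 ≡ 44 (mod 83)
35^76 = 35^64 * 35^8 * 35^4 ≡ 44 * 59 * 68 (mod 83).
Accumulate the product:
44 * 59 = 2596 ≡ 23
23 * 68 = 1564 ≡ 70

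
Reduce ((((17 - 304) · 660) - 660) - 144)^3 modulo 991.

591

17 - 304 = -287 ≡ 704 (mod 991)
704 · 660 = 464640 ≡ 852 (mod 991)
852 - 660 = 192
192 - 144 = 48
(48)^3 ≡ 591 (mod 991)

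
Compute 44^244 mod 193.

By square-and-multiply:
244 in binary is 11110100, i.e. 244 = 128 + 64 + 32 + 16 + 4.
44^1 ≡ 44 (mod 193)
44^2 ≡ 44^2 = 1936 ≡ 6 (mod 193)
44^4 ≡ 6^2 = 36 (mod 193)
44^8 ≡ 36^2 = 1296 ≡ 138 (mod 193)
44^16 ≡ 138^2 = 19044 ≡ 130 (mod 193)
44^32 ≡ 130^2 = 16900 ≡ 109 (mod 193)
44^64 ≡ 109^2 = 11881 ≡ 108 (mod 193)
44^128 ≡ 108^2 = 11664 ≡ 84 (mod 193)
44^244 = 44^128 * 44^64 * 44^32 * 44^16 * 44^4 ≡ 84 * 108 * 109 * 130 * 36 (mod 193).
Accumulate the product:
84 * 108 = 9072 ≡ 1
1 * 109 = 109
109 * 130 = 14170 ≡ 81
81 * 36 = 2916 ≡ 21

21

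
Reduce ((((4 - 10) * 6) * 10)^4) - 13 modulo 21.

4 - 10 = -6 ≡ 15 (mod 21)
15 * 6 = 90 ≡ 6 (mod 21)
6 * 10 = 60 ≡ 18 (mod 21)
(18)^4 ≡ 18 (mod 21)
18 - 13 = 5

5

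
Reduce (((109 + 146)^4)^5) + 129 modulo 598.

572

109 + 146 = 255
(255)^4 ≡ 131 (mod 598)
(131)^5 ≡ 443 (mod 598)
443 + 129 = 572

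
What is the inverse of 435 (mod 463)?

248

463 = 1·435 + 28
435 = 15·28 + 15
28 = 1·15 + 13
15 = 1·13 + 2
13 = 6·2 + 1
2 = 2·1 + 0
gcd(435, 463) = 1, so the inverse exists.
Back-substitute for 1:
1 = 1·13 − 6·2
  = −6·15 + 7·13
  = 7·28 − 13·15
  = −13·435 + 202·28
  = 202·463 − 215·435
So 435⁻¹ ≡ −215 ≡ 248 (mod 463).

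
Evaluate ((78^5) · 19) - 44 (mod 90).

(78)^5 ≡ 18 (mod 90)
18 · 19 = 342 ≡ 72 (mod 90)
72 - 44 = 28

28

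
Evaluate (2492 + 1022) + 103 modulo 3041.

576

2492 + 1022 = 3514 ≡ 473 (mod 3041)
473 + 103 = 576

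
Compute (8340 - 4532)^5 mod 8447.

6593

8340 - 4532 = 3808
(3808)^5 ≡ 6593 (mod 8447)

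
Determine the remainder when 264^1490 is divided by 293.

264^1 ≡ 264 (mod 293)
264^2 ≡ 264^2 = 69696 ≡ 255 (mod 293)
264^4 ≡ 255^2 = 65025 ≡ 272 (mod 293)
264^8 ≡ 272^2 = 73984 ≡ 148 (mod 293)
264^16 ≡ 148^2 = 21904 ≡ 222 (mod 293)
264^32 ≡ 222^2 = 49284 ≡ 60 (mod 293)
264^64 ≡ 60^2 = 3600 ≡ 84 (mod 293)
264^128 ≡ 84^2 = 7056 ≡ 24 (mod 293)
264^256 ≡ 24^2 = 576 ≡ 283 (mod 293)
264^512 ≡ 283^2 = 80089 ≡ 100 (mod 293)
264^1024 ≡ 100^2 = 10000 ≡ 38 (mod 293)
264^1490 = 264^1024 * 264^256 * 264^128 * 264^64 * 264^16 * 264^2 ≡ 38 * 283 * 24 * 84 * 222 * 255 (mod 293).
Accumulate the product:
38 * 283 = 10754 ≡ 206
206 * 24 = 4944 ≡ 256
256 * 84 = 21504 ≡ 115
115 * 222 = 25530 ≡ 39
39 * 255 = 9945 ≡ 276

276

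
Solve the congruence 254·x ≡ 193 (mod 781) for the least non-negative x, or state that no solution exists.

gcd(254, 781) = 1, so a unique solution mod 781 exists.
254⁻¹ ≡ 452 (mod 781).
x ≡ 452·193 ≡ 545 (mod 781).

545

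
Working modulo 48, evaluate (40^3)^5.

(40)^3 ≡ 16 (mod 48)
(16)^5 ≡ 16 (mod 48)

16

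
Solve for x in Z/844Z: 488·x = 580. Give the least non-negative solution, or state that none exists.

gcd(488, 844) = 4, and 4 | 580, so solutions exist.
Divide through by 4: 122·x = 145 (mod 211).
122⁻¹ ≡ 64 (mod 211).
x ≡ 64·145 ≡ 207 (mod 211).
The smallest non-negative solution is x = 207.

207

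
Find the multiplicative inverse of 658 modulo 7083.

7083 = 10·658 + 503
658 = 1·503 + 155
503 = 3·155 + 38
155 = 4·38 + 3
38 = 12·3 + 2
3 = 1·2 + 1
2 = 2·1 + 0
gcd(658, 7083) = 1, so the inverse exists.
Bézout: 1 = −225·7083 + 2422·658.
So 658⁻¹ ≡ 2422 (mod 7083).

2422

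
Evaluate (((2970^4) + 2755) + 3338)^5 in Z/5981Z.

(2970)^4 ≡ 1292 (mod 5981)
1292 + 2755 = 4047
4047 + 3338 = 7385 ≡ 1404 (mod 5981)
(1404)^5 ≡ 40 (mod 5981)

40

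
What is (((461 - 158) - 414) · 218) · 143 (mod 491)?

461 - 158 = 303
303 - 414 = -111 ≡ 380 (mod 491)
380 · 218 = 82840 ≡ 352 (mod 491)
352 · 143 = 50336 ≡ 254 (mod 491)

254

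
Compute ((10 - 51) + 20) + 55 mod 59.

10 - 51 = -41 ≡ 18 (mod 59)
18 + 20 = 38
38 + 55 = 93 ≡ 34 (mod 59)

34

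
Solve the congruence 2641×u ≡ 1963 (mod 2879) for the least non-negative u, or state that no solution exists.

899

gcd(2641, 2879) = 1, so a unique solution mod 2879 exists.
2641⁻¹ ≡ 2504 (mod 2879).
u ≡ 2504×1963 ≡ 899 (mod 2879).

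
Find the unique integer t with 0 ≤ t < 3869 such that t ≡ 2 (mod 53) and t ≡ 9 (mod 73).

3659

53⁻¹ mod 73: 53·62 ≡ 1 (mod 73), so 53⁻¹ ≡ 62.
t = 2 + 53·((9 − 2)·62 mod 73) = 2 + 53·69 = 3659.
Check: 3659 mod 53 = 2, 3659 mod 73 = 9. ✓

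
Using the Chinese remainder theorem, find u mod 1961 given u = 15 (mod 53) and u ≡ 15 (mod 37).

15

53⁻¹ mod 37: 53×7 ≡ 1 (mod 37), so 53⁻¹ ≡ 7.
u = 15 + 53×((15 − 15)×7 mod 37) = 15 + 53×0 = 15.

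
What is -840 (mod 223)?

-840 = -4*223 + 52, so -840 ≡ 52 (mod 223).

52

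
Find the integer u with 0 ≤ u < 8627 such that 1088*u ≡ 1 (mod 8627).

8627 = 7×1088 + 1011
1088 = 1×1011 + 77
1011 = 13×77 + 10
77 = 7×10 + 7
10 = 1×7 + 3
7 = 2×3 + 1
3 = 3×1 + 0
gcd(1088, 8627) = 1, so the inverse exists.
Bézout: 1 = −325×8627 + 2577×1088.
So 1088⁻¹ ≡ 2577 (mod 8627).

2577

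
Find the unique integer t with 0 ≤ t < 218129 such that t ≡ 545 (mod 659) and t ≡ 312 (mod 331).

659⁻¹ mod 331: 659×110 ≡ 1 (mod 331), so 659⁻¹ ≡ 110.
t = 545 + 659×((312 − 545)×110 mod 331) = 545 + 659×188 = 124437.
Check: 124437 mod 659 = 545, 124437 mod 331 = 312. ✓

124437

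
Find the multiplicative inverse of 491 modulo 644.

Apply the Euclidean algorithm and back-substitute:
644 = 1×491 + 153
491 = 3×153 + 32
153 = 4×32 + 25
32 = 1×25 + 7
25 = 3×7 + 4
7 = 1×4 + 3
4 = 1×3 + 1
3 = 3×1 + 0
gcd(491, 644) = 1, so the inverse exists.
Bézout: 1 = 138×644 − 181×491.
So 491⁻¹ ≡ −181 ≡ 463 (mod 644).

463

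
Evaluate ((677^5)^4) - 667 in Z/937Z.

(677)^5 ≡ 661 (mod 937)
(661)^4 ≡ 70 (mod 937)
70 - 667 = -597 ≡ 340 (mod 937)

340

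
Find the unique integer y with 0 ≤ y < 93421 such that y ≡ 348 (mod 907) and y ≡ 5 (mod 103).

11232

907⁻¹ mod 103: 907·36 ≡ 1 (mod 103), so 907⁻¹ ≡ 36.
y = 348 + 907·((5 − 348)·36 mod 103) = 348 + 907·12 = 11232.
Check: 11232 mod 907 = 348, 11232 mod 103 = 5. ✓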